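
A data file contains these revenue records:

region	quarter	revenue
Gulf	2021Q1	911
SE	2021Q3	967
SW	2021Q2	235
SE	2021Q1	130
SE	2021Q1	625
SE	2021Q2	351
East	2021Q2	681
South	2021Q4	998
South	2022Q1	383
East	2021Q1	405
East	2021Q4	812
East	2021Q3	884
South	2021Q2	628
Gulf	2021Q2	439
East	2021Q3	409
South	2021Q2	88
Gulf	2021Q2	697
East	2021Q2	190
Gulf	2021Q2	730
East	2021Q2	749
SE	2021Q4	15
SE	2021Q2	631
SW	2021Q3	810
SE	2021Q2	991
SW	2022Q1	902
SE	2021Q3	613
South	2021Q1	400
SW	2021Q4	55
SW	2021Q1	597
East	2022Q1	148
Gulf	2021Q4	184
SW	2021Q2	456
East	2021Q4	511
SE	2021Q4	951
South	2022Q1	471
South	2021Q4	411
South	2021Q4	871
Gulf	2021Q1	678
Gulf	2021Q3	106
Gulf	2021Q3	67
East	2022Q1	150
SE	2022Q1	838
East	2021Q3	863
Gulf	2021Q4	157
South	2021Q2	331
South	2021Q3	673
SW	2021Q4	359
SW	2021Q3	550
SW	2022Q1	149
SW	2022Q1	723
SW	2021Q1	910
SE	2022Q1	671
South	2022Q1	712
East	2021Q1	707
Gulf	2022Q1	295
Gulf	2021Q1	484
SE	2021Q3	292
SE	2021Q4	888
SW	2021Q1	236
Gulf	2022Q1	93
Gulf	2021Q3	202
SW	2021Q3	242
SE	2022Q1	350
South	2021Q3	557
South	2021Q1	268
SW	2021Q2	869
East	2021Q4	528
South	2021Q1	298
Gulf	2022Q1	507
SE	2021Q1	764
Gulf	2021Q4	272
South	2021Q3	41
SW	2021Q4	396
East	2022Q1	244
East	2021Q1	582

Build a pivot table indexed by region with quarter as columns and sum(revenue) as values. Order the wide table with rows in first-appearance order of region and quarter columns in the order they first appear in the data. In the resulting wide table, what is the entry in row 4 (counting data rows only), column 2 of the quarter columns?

2156

With rows in first-appearance order of region, row 4 is region=East. quarter columns in first-appearance order: 2021Q1, 2021Q3, 2021Q2, 2021Q4, 2022Q1; column 2 is 2021Q3.
Long rows with region=East, quarter=2021Q3: 884 + 409 + 863 = 2156.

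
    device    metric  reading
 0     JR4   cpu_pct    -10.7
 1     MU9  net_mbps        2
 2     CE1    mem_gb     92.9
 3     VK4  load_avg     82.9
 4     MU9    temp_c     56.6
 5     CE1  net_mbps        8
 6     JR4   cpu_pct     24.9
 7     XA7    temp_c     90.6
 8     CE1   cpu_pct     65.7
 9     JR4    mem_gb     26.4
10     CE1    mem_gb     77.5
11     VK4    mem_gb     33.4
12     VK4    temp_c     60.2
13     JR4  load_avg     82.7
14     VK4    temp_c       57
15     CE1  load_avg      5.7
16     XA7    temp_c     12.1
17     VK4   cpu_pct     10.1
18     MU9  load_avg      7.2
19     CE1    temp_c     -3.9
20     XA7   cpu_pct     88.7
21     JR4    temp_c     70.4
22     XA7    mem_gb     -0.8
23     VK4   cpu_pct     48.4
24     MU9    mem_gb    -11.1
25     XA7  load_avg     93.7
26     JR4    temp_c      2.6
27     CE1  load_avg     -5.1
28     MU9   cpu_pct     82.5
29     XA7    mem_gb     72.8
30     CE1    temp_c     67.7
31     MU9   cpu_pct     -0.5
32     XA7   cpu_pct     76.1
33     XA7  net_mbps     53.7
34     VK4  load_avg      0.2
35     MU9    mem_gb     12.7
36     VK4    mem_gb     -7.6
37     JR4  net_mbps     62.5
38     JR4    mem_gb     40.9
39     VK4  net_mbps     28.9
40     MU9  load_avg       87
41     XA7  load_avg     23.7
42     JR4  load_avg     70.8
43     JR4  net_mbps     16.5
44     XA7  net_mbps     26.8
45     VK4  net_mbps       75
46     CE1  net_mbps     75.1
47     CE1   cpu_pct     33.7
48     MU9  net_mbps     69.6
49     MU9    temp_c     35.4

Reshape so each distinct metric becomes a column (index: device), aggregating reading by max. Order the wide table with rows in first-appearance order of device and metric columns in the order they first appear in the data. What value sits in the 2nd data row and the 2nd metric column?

With rows in first-appearance order of device, row 2 is device=MU9. metric columns in first-appearance order: cpu_pct, net_mbps, mem_gb, load_avg, temp_c; column 2 is net_mbps.
Long rows with device=MU9, metric=net_mbps: max(2, 69.6) = 69.6.

69.6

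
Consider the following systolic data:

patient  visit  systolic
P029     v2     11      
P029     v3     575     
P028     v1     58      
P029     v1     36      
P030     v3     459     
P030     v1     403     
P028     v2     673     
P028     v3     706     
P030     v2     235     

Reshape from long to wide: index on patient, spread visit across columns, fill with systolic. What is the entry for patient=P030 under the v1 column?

Wide layout: rows indexed by patient, columns are the 3 distinct visit values (v2, v3, v1).
Cell (patient=P030, visit=v1) draws from the long row where patient=P030 and visit=v1, which has systolic=403.

403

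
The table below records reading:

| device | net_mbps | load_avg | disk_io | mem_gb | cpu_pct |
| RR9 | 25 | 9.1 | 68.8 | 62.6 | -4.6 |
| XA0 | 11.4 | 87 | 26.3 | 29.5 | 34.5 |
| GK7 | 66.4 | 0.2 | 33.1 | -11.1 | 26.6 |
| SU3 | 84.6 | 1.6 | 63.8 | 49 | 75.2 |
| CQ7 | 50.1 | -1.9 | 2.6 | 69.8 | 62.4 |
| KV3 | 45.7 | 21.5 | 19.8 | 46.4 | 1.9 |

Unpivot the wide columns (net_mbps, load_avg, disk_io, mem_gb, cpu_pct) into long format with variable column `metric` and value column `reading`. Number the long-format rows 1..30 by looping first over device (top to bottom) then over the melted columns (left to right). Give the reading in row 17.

30 rows total (6 × 5). Row 17: index ⌊(17-1)/5⌋ = 3 into device → SU3; (17-1) mod 5 = 1 into the melted columns → load_avg.
So row 17 is (SU3, load_avg, 1.6); reading = 1.6.

1.6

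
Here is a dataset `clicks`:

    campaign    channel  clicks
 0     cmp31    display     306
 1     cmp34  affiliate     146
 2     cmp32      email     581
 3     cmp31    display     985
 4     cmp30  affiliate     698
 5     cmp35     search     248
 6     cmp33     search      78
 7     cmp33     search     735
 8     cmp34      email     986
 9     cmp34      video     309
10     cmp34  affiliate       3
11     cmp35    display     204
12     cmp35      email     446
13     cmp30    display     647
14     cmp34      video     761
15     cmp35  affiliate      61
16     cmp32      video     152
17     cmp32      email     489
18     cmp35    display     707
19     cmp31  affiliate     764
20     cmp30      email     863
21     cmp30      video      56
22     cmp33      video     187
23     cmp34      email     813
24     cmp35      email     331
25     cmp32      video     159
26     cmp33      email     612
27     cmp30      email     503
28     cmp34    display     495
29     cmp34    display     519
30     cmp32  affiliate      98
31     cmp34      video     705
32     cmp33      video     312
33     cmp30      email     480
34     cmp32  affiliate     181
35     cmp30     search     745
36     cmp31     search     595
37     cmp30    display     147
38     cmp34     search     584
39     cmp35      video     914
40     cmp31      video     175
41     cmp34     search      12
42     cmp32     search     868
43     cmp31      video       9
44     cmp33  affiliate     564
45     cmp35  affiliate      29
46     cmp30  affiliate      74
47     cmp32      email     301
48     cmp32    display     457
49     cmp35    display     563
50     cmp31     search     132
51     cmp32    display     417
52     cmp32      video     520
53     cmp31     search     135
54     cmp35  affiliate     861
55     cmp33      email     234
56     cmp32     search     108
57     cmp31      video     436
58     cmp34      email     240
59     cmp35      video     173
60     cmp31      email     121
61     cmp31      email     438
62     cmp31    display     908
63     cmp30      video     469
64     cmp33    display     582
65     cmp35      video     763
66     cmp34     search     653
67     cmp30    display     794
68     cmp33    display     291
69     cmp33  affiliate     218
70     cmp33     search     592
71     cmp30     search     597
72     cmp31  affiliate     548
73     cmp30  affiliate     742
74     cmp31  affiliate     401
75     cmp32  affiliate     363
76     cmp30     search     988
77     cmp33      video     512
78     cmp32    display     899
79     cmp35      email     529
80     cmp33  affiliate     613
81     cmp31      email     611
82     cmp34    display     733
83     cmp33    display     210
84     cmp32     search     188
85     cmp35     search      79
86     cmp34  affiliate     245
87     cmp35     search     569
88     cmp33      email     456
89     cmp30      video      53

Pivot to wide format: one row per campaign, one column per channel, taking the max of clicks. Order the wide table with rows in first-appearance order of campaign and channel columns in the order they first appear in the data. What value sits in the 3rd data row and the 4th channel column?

868

With rows in first-appearance order of campaign, row 3 is campaign=cmp32. channel columns in first-appearance order: display, affiliate, email, search, video; column 4 is search.
Long rows with campaign=cmp32, channel=search: max(868, 108, 188) = 868.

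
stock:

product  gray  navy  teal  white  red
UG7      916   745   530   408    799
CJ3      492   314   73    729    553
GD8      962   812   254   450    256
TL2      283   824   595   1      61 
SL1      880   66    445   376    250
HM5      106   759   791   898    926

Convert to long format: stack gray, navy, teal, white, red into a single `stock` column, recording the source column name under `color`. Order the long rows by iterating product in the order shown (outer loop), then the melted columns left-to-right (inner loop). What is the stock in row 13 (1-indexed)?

30 rows total (6 × 5). Row 13: index ⌊(13-1)/5⌋ = 2 into product → GD8; (13-1) mod 5 = 2 into the melted columns → teal.
So row 13 is (GD8, teal, 254); stock = 254.

254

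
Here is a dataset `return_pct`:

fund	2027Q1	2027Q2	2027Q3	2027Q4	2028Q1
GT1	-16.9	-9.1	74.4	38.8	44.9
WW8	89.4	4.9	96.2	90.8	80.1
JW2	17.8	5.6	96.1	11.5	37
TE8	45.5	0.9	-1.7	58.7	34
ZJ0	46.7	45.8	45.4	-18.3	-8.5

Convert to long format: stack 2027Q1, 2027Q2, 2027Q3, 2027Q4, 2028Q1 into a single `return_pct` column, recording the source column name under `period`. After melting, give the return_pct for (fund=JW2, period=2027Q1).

17.8

Unpivoting turns each (fund, wide-column) pair into one long row.
The wide cell at row JW2, column 2027Q1 holds 17.8, so the long row (JW2, 2027Q1) has return_pct=17.8.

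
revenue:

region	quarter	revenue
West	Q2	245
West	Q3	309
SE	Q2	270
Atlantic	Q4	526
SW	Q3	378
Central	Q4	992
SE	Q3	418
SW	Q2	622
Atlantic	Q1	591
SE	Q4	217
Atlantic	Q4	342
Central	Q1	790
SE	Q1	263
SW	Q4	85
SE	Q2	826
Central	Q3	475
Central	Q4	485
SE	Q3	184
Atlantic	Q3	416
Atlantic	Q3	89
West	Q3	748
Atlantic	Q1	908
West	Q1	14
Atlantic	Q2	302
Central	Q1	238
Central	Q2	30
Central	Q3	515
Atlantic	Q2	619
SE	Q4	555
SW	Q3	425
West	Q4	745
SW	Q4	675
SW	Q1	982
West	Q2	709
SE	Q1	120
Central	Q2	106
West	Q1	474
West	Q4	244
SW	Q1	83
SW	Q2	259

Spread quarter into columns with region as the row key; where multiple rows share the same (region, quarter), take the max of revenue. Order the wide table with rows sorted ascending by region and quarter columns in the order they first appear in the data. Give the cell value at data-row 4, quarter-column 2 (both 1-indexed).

425

With rows sorted ascending by region, row 4 is region=SW. quarter columns in first-appearance order: Q2, Q3, Q4, Q1; column 2 is Q3.
Long rows with region=SW, quarter=Q3: max(378, 425) = 425.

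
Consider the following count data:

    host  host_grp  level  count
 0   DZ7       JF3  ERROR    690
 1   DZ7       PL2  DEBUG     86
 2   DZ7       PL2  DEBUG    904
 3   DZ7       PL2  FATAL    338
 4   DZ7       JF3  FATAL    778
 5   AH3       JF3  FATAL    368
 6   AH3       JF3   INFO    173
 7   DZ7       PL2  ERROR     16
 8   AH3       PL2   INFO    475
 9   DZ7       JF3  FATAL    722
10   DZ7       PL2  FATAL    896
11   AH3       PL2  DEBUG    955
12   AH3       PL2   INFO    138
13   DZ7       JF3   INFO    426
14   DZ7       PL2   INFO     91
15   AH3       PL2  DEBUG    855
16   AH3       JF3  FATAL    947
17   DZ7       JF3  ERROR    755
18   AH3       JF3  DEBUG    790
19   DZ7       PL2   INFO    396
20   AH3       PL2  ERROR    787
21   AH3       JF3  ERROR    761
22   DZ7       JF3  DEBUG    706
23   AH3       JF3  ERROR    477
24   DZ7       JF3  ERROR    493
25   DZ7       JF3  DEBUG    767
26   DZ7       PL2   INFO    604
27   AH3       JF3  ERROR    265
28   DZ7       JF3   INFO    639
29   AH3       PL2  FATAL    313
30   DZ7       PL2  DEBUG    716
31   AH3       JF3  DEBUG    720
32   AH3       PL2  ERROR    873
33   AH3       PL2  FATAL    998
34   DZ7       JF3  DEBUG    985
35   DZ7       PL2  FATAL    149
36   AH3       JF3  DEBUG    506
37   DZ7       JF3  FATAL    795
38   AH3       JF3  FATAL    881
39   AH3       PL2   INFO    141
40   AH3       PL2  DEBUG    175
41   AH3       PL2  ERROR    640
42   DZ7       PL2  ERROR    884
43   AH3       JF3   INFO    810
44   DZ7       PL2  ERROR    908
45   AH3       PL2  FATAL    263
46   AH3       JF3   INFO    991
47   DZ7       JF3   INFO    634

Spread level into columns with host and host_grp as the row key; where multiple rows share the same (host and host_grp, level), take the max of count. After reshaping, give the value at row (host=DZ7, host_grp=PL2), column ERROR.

Rows with host=DZ7, host_grp=PL2 and level=ERROR: count values are 16, 884, 908.
max(16, 884, 908) = 908.

908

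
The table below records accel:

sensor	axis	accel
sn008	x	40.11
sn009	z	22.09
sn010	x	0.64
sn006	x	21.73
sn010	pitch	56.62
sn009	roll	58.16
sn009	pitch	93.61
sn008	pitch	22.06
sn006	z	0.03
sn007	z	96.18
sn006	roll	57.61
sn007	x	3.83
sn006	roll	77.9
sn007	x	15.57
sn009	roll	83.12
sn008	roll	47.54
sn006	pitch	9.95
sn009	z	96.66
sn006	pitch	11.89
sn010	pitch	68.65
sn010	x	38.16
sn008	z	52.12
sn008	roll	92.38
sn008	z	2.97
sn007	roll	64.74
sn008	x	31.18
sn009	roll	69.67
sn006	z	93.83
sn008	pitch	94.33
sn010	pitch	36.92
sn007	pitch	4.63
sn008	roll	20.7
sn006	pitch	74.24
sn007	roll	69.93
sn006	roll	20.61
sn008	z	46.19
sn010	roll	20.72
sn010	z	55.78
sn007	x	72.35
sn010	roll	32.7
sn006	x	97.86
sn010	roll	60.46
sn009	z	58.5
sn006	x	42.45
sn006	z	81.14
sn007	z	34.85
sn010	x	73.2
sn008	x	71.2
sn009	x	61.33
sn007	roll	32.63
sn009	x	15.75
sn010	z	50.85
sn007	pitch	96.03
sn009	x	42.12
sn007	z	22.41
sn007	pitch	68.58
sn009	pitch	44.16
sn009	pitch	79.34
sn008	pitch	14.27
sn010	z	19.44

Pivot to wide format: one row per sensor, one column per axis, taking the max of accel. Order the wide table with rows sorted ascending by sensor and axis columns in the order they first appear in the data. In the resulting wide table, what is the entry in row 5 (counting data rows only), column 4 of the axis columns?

With rows sorted ascending by sensor, row 5 is sensor=sn010. axis columns in first-appearance order: x, z, pitch, roll; column 4 is roll.
Long rows with sensor=sn010, axis=roll: max(20.72, 32.7, 60.46) = 60.46.

60.46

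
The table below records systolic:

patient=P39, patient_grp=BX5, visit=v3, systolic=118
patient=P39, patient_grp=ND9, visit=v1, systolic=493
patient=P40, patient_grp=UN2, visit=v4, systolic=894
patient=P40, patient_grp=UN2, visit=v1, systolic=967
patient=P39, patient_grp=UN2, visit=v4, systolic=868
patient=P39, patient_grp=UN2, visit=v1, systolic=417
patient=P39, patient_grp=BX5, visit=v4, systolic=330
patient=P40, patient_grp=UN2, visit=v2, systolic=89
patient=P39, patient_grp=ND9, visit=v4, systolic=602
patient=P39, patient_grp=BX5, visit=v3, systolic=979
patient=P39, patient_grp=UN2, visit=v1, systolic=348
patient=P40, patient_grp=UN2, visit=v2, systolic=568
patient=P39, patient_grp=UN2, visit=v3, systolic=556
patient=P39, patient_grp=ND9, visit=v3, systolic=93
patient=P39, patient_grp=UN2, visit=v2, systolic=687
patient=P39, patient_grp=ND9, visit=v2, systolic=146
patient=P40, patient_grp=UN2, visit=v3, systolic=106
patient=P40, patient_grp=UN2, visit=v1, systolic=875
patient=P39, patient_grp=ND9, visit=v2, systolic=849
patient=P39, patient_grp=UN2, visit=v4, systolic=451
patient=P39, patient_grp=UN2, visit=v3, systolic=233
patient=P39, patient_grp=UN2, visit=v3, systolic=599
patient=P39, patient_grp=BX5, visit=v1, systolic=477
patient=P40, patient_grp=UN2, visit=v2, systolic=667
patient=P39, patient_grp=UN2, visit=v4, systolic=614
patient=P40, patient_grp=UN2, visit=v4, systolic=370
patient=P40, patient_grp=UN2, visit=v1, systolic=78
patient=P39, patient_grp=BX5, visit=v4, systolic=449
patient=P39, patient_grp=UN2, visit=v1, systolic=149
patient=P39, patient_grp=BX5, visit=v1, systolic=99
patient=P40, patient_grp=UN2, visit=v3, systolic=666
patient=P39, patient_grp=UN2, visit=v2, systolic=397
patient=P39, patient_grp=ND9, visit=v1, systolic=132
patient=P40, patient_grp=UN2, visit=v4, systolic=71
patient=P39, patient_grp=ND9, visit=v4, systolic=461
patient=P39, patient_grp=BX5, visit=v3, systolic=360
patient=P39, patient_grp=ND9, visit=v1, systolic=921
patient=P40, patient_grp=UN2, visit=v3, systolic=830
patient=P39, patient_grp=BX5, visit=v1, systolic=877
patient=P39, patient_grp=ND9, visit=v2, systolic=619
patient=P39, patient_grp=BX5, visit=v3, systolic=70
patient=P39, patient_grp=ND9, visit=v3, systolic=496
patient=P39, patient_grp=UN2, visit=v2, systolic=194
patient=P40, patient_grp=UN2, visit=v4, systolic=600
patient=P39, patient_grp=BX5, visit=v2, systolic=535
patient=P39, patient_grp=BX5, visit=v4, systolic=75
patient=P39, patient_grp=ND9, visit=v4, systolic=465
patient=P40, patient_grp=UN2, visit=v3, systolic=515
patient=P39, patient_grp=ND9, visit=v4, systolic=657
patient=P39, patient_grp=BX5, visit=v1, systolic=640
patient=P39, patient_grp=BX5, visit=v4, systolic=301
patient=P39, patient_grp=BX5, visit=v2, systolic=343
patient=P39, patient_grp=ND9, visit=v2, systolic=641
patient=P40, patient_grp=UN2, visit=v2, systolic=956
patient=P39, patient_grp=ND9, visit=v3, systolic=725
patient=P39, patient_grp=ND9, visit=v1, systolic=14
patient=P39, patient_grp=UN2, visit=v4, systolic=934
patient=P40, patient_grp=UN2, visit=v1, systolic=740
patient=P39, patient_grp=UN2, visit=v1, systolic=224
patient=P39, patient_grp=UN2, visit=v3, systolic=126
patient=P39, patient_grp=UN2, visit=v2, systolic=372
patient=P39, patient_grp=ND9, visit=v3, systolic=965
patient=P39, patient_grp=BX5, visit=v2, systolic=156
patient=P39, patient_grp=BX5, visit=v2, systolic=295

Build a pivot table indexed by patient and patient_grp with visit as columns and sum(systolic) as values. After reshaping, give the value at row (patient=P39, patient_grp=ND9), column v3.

Rows with patient=P39, patient_grp=ND9 and visit=v3: systolic values are 93, 496, 725, 965.
93 + 496 + 725 + 965 = 2279.

2279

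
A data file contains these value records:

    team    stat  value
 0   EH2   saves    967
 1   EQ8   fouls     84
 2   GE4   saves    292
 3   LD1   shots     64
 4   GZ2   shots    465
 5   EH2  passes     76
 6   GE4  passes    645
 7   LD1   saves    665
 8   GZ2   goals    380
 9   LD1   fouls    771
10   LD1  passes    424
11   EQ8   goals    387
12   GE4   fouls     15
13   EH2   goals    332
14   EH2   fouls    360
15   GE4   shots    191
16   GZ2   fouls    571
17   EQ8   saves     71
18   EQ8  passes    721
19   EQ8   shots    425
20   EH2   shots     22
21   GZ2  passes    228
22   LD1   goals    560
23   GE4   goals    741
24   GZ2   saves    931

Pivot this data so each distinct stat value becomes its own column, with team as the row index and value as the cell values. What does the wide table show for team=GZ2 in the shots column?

Wide layout: rows indexed by team, columns are the 5 distinct stat values (saves, fouls, shots, passes, goals).
Cell (team=GZ2, stat=shots) draws from the long row where team=GZ2 and stat=shots, which has value=465.

465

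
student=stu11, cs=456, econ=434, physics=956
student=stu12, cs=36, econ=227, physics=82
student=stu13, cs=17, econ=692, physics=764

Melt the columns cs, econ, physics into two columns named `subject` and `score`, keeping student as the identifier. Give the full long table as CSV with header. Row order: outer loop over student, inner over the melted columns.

student,subject,score
stu11,cs,456
stu11,econ,434
stu11,physics,956
stu12,cs,36
stu12,econ,227
stu12,physics,82
stu13,cs,17
stu13,econ,692
stu13,physics,764

Each (student, column) pair becomes one row: 3 × 3 = 9 rows.
For example, (stu11, cs) → score=456.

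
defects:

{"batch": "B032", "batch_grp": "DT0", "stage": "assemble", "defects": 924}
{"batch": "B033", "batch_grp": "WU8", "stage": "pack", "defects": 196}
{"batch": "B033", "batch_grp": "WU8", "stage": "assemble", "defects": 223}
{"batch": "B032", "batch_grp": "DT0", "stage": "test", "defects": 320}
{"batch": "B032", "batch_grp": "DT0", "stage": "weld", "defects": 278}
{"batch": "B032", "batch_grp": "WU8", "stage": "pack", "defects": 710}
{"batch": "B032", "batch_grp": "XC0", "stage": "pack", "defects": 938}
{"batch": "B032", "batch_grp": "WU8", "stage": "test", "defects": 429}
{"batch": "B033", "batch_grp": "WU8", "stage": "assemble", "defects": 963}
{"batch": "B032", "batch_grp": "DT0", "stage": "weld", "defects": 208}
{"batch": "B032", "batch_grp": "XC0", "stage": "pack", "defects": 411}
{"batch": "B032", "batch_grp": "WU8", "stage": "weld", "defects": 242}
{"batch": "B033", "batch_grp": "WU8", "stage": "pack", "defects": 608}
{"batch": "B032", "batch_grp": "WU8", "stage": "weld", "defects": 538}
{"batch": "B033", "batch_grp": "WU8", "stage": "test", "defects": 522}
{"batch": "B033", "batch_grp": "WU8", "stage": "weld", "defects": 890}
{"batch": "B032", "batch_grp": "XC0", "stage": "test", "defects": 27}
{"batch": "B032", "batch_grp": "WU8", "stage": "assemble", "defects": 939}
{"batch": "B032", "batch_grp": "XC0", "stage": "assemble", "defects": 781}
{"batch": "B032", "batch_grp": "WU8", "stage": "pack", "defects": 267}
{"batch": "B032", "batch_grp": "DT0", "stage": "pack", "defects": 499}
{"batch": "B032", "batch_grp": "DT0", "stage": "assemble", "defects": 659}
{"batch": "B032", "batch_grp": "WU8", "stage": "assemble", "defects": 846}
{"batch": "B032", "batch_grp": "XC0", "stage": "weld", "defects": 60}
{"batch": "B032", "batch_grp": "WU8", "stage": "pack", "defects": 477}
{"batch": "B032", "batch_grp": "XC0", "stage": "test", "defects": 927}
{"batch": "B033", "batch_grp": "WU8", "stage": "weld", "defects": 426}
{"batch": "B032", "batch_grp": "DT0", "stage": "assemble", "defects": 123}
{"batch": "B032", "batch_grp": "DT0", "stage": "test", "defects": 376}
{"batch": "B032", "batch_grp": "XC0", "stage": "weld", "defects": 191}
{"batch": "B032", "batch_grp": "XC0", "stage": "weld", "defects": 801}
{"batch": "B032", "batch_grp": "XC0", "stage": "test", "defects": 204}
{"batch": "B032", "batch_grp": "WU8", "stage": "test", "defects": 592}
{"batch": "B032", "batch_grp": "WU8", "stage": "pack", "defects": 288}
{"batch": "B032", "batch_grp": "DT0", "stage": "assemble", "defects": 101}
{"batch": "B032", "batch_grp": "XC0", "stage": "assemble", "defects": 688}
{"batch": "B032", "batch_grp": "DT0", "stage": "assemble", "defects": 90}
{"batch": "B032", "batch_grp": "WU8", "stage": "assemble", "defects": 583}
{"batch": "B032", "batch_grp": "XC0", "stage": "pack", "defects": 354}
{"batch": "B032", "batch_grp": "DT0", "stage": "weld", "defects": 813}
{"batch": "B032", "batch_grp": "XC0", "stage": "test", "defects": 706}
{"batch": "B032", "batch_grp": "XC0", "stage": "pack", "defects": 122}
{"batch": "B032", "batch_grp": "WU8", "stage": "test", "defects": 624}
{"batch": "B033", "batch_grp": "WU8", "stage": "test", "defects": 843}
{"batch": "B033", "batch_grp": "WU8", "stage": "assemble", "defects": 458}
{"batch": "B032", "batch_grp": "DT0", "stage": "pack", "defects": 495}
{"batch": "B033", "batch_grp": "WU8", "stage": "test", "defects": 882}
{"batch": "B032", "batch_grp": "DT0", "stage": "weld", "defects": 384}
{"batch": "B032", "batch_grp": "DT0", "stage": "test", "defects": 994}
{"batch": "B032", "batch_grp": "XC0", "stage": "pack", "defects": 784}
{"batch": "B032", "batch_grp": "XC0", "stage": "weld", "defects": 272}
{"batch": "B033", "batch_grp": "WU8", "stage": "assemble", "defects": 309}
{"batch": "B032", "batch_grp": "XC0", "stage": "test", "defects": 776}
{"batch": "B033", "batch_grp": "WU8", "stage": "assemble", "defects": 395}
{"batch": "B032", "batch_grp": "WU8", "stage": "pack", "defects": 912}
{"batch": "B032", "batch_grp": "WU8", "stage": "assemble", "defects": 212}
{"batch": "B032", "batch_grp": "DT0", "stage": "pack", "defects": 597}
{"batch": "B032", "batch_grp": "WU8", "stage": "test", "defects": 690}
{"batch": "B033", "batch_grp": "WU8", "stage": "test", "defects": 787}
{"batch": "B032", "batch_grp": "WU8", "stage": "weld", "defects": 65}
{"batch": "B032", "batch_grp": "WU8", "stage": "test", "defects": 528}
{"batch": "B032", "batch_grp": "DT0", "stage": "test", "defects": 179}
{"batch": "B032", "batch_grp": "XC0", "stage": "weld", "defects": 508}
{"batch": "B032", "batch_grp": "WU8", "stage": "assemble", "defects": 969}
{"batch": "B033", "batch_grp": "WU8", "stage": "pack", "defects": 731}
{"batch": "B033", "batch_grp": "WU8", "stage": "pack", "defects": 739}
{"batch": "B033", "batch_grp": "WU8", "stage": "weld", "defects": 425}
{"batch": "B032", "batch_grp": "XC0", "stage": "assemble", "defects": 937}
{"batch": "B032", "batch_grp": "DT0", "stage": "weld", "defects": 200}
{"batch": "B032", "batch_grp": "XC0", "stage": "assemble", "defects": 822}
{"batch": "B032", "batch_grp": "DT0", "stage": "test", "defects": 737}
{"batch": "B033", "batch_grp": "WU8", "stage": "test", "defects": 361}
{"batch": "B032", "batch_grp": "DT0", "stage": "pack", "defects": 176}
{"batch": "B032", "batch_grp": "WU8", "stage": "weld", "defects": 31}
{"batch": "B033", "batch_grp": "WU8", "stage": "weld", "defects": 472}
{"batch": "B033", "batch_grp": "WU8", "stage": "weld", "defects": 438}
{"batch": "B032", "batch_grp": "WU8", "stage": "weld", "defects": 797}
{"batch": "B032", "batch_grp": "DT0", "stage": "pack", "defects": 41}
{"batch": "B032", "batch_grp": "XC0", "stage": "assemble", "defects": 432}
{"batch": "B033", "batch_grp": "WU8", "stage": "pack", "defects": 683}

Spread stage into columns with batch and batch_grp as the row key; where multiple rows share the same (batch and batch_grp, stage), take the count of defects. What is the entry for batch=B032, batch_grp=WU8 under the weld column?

Rows with batch=B032, batch_grp=WU8 and stage=weld: defects values are 242, 538, 65, 31, 797.
5 rows match — count = 5.

5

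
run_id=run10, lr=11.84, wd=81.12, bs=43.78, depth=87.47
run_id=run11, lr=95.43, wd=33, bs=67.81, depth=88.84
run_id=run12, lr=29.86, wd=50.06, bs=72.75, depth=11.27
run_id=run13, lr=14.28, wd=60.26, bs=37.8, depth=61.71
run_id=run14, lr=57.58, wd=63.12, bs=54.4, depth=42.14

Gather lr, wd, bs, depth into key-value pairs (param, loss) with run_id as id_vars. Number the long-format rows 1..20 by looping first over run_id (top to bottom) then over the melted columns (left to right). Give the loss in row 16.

61.71

20 rows total (5 × 4). Row 16: index ⌊(16-1)/4⌋ = 3 into run_id → run13; (16-1) mod 4 = 3 into the melted columns → depth.
So row 16 is (run13, depth, 61.71); loss = 61.71.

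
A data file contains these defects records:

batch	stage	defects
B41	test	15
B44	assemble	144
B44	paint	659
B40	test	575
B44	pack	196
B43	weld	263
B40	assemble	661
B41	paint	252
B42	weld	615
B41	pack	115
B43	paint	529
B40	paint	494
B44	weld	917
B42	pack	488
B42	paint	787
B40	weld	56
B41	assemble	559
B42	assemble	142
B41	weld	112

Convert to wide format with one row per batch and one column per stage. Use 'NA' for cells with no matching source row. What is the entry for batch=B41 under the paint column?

252

The long row with batch=B41, stage=paint has defects=252.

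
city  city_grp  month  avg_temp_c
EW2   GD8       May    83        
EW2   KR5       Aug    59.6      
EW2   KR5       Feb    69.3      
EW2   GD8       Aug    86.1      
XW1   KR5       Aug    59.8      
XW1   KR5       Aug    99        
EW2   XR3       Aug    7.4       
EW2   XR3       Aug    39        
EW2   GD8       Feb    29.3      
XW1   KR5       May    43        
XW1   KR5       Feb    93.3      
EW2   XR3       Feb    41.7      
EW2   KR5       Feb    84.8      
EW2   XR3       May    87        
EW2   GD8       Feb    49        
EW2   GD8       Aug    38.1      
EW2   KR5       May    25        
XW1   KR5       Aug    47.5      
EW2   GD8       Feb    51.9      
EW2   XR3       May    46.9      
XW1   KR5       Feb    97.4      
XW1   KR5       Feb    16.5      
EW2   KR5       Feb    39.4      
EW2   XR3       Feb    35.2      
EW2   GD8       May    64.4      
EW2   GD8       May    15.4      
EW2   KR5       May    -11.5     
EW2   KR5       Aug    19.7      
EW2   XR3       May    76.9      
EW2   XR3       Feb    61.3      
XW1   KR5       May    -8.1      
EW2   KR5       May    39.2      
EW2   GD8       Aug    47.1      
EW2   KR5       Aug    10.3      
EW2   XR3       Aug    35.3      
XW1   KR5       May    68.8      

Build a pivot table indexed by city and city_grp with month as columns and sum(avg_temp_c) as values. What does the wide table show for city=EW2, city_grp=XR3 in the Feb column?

138.2

Rows with city=EW2, city_grp=XR3 and month=Feb: avg_temp_c values are 41.7, 35.2, 61.3.
41.7 + 35.2 + 61.3 = 138.2.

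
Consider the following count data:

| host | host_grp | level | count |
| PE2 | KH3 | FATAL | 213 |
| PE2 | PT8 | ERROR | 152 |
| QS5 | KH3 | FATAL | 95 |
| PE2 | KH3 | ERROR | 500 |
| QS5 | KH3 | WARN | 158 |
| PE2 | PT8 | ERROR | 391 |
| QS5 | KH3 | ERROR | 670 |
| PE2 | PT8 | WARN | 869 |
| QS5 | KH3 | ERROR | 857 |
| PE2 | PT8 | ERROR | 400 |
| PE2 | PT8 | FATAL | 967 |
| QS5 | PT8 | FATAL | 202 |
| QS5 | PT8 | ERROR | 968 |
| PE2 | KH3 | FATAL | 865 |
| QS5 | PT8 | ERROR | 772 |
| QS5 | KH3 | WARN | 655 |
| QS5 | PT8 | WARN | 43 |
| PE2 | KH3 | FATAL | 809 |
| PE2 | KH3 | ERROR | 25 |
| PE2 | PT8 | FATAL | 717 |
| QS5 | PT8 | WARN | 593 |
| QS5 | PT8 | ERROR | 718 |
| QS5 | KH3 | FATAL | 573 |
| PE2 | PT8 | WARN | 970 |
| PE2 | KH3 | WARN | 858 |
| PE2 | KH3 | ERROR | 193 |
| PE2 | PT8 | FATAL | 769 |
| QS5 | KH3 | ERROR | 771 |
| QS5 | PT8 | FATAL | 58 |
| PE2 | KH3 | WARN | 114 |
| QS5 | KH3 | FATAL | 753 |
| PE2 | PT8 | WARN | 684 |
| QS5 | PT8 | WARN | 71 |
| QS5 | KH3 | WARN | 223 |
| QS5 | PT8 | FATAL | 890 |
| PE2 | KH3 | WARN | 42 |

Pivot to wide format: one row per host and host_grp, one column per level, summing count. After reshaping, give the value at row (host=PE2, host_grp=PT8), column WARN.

Rows with host=PE2, host_grp=PT8 and level=WARN: count values are 869, 970, 684.
869 + 970 + 684 = 2523.

2523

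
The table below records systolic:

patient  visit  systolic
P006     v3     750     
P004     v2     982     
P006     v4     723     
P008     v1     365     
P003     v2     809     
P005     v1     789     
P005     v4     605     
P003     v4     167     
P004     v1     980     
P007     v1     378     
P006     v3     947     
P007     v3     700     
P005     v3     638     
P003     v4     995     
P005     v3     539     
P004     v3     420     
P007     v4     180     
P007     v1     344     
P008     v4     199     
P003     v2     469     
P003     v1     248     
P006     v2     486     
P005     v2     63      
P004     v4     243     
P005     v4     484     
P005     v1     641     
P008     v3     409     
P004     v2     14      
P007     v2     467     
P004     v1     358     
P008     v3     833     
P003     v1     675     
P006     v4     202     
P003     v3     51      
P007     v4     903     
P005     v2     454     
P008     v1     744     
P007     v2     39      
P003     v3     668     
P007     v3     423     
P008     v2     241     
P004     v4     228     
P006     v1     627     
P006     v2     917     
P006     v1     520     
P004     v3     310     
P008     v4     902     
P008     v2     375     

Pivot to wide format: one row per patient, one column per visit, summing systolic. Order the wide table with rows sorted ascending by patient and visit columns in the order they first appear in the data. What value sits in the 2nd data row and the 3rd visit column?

471

With rows sorted ascending by patient, row 2 is patient=P004. visit columns in first-appearance order: v3, v2, v4, v1; column 3 is v4.
Long rows with patient=P004, visit=v4: 243 + 228 = 471.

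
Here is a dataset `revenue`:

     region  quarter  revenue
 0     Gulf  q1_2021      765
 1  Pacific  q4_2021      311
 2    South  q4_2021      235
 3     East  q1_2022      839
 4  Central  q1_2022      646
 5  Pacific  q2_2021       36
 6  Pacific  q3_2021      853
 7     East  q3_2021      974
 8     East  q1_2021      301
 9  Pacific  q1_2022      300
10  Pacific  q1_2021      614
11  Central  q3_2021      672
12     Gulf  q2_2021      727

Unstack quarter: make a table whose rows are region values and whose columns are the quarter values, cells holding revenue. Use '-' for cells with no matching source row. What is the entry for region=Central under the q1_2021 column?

No long-format row has region=Central and quarter=q1_2021, so the cell is -.

-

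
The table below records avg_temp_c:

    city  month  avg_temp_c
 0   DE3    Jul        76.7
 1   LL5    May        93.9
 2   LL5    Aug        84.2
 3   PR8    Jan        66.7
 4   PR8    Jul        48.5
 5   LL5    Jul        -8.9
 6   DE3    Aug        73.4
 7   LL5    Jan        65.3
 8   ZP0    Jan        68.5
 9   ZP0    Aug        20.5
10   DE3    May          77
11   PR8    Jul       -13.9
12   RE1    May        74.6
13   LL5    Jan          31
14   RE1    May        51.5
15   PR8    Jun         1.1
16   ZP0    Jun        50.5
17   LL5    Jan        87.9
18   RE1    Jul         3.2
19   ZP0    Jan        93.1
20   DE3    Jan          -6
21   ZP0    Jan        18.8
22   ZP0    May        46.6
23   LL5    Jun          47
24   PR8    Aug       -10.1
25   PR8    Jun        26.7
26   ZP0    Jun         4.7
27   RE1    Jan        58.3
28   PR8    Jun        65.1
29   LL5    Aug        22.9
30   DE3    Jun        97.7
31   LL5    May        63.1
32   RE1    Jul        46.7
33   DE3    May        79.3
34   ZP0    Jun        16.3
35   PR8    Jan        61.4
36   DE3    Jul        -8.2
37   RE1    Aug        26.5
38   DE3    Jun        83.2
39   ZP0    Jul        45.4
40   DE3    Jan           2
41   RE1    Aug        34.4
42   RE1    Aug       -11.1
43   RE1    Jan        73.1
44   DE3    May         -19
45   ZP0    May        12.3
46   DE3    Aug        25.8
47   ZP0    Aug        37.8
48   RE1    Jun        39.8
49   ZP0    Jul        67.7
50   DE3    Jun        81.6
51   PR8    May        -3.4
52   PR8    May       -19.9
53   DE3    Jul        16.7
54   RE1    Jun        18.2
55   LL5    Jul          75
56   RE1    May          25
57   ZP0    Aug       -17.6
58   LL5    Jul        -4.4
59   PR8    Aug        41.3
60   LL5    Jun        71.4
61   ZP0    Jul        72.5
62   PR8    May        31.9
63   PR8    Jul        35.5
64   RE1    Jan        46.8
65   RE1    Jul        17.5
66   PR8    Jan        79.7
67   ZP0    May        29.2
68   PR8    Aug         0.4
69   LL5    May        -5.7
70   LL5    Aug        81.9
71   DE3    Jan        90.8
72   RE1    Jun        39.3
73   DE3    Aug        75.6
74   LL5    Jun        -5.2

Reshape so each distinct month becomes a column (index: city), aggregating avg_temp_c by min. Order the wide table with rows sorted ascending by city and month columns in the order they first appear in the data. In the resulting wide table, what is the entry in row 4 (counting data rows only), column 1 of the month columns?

3.2

With rows sorted ascending by city, row 4 is city=RE1. month columns in first-appearance order: Jul, May, Aug, Jan, Jun; column 1 is Jul.
Long rows with city=RE1, month=Jul: min(3.2, 46.7, 17.5) = 3.2.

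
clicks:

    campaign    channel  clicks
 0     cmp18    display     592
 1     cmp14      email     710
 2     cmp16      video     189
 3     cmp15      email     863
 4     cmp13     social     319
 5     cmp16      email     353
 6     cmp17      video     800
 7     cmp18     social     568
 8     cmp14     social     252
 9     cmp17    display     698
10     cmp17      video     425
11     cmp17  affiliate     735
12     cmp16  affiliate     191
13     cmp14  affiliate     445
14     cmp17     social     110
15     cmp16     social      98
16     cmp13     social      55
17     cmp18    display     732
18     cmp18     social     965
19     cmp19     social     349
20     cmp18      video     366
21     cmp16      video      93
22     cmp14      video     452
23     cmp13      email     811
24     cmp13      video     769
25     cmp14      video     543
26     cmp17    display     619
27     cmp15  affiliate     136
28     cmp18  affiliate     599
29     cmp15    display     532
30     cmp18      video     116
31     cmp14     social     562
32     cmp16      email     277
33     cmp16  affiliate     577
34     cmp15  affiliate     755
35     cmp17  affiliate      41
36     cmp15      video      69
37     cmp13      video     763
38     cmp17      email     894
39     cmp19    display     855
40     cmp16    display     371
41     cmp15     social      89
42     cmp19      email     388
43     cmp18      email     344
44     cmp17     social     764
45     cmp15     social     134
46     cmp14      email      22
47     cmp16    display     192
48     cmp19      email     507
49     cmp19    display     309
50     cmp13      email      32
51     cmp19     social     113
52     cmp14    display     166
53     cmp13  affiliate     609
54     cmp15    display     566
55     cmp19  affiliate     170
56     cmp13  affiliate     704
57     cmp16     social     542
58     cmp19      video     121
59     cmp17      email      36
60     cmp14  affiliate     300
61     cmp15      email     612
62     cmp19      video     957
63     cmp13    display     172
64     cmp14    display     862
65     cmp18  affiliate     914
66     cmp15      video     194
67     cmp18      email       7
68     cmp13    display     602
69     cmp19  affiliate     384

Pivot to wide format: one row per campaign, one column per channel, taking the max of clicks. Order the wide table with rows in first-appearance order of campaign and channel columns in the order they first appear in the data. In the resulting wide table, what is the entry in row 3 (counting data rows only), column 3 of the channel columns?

With rows in first-appearance order of campaign, row 3 is campaign=cmp16. channel columns in first-appearance order: display, email, video, social, affiliate; column 3 is video.
Long rows with campaign=cmp16, channel=video: max(189, 93) = 189.

189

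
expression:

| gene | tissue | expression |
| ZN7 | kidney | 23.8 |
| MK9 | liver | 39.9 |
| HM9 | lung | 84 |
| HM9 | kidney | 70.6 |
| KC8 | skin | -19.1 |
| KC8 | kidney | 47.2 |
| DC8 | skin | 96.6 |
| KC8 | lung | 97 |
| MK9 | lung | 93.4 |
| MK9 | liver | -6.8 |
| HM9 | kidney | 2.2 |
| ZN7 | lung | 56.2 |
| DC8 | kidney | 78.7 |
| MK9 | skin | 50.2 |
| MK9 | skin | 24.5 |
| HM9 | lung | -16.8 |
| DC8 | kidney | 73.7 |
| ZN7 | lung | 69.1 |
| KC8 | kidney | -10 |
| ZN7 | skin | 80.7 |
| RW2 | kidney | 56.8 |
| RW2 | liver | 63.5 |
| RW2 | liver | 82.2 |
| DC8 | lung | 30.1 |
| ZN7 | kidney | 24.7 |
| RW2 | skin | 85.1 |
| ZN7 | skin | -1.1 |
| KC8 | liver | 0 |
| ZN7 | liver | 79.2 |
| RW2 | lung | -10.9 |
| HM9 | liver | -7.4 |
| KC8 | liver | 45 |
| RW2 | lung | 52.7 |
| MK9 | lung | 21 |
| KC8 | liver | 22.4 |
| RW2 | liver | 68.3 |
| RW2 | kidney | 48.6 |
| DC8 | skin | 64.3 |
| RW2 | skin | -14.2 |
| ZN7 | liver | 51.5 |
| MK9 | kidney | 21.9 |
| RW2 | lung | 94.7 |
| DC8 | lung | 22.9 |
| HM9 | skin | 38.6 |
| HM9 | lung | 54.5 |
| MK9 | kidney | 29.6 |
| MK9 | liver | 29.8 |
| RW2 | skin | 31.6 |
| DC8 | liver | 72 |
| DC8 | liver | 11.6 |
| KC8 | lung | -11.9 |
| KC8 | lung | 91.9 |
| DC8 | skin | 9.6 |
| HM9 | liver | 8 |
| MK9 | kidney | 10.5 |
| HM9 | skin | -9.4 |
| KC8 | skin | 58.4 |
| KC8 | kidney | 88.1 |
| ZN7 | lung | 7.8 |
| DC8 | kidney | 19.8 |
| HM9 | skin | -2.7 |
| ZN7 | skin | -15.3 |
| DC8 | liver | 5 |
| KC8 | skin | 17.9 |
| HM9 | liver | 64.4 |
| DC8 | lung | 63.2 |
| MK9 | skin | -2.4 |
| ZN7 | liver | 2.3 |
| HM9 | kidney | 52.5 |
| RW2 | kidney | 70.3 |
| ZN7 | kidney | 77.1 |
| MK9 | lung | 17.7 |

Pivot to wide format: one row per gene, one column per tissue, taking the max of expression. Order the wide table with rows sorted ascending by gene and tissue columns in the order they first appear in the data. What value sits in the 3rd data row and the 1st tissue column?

88.1

With rows sorted ascending by gene, row 3 is gene=KC8. tissue columns in first-appearance order: kidney, liver, lung, skin; column 1 is kidney.
Long rows with gene=KC8, tissue=kidney: max(47.2, -10, 88.1) = 88.1.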